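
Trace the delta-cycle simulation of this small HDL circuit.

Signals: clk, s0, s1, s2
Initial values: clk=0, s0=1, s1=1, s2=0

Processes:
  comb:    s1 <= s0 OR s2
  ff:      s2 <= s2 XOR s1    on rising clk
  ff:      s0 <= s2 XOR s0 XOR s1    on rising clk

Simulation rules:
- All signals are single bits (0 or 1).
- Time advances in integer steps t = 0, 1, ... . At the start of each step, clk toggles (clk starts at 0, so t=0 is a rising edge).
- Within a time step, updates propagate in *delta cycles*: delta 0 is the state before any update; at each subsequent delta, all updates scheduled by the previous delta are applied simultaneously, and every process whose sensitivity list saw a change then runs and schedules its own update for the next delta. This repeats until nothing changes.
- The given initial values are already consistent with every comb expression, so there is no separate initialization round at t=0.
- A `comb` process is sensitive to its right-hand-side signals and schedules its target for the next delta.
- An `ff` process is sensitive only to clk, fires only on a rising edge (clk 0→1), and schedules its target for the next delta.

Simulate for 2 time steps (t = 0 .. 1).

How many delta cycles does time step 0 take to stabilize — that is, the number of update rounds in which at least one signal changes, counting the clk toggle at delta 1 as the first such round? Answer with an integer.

t0.Δ0 clk=0 s0=1 s1=1 s2=0
t0.Δ1 clk=1 s0=1 s1=1 s2=0
t0.Δ2 clk=1 s0=0 s1=1 s2=1
t1.Δ0 clk=1 s0=0 s1=1 s2=1
t1.Δ1 clk=0 s0=0 s1=1 s2=1

2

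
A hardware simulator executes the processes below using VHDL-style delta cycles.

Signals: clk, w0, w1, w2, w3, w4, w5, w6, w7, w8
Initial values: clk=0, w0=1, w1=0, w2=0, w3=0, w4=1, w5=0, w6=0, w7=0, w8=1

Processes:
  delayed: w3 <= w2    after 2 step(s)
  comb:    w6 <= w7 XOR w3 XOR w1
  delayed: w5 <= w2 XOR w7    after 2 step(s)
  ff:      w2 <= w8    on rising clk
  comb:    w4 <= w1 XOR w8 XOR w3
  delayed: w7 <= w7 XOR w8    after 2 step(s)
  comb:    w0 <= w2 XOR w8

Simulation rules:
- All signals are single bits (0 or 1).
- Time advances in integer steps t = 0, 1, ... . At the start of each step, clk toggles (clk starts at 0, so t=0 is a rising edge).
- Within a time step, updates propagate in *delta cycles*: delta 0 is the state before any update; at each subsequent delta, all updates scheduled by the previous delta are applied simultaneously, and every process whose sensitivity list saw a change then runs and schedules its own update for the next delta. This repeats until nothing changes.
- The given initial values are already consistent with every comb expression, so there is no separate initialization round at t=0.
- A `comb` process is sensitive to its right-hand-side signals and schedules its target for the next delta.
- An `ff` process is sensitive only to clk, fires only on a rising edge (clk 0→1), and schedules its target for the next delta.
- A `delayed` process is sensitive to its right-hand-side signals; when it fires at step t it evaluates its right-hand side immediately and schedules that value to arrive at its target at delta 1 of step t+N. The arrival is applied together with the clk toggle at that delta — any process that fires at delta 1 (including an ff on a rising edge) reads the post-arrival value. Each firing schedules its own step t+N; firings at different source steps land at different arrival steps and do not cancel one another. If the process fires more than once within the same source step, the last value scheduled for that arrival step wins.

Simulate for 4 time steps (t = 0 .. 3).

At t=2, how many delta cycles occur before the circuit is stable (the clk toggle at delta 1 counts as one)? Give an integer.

t0.Δ0 w8=1 w2=0 w4=1 w1=0 w3=0 w5=0 w6=0 w7=0 w0=1 clk=0
t0.Δ1 w8=1 w2=0 w4=1 w1=0 w3=0 w5=0 w6=0 w7=0 w0=1 clk=1
t0.Δ2 w8=1 w2=1 w4=1 w1=0 w3=0 w5=0 w6=0 w7=0 w0=1 clk=1
t0.Δ3 w8=1 w2=1 w4=1 w1=0 w3=0 w5=0 w6=0 w7=0 w0=0 clk=1
t1.Δ0 w8=1 w2=1 w4=1 w1=0 w3=0 w5=0 w6=0 w7=0 w0=0 clk=1
t1.Δ1 w8=1 w2=1 w4=1 w1=0 w3=0 w5=0 w6=0 w7=0 w0=0 clk=0
t2.Δ0 w8=1 w2=1 w4=1 w1=0 w3=0 w5=0 w6=0 w7=0 w0=0 clk=0
t2.Δ1 w8=1 w2=1 w4=1 w1=0 w3=1 w5=1 w6=0 w7=0 w0=0 clk=1
t2.Δ2 w8=1 w2=1 w4=0 w1=0 w3=1 w5=1 w6=1 w7=0 w0=0 clk=1
t3.Δ0 w8=1 w2=1 w4=0 w1=0 w3=1 w5=1 w6=1 w7=0 w0=0 clk=1
t3.Δ1 w8=1 w2=1 w4=0 w1=0 w3=1 w5=1 w6=1 w7=0 w0=0 clk=0

2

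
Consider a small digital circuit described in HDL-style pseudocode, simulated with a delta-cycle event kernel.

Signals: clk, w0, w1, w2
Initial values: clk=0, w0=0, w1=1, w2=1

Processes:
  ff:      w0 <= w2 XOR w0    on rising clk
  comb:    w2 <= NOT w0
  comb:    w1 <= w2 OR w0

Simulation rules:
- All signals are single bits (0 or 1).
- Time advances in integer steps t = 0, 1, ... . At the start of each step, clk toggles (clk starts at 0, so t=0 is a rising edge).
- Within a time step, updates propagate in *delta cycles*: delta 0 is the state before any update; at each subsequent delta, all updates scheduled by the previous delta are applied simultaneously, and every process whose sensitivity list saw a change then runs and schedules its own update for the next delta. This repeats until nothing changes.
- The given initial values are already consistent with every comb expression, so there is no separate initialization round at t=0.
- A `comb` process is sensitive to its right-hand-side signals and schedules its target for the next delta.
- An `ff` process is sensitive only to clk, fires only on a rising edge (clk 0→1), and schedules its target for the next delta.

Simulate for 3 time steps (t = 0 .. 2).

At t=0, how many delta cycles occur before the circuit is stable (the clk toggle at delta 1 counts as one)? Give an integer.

[bits: w1,w2,w0,clk]
t=0: Δ0=1100 Δ1=1101 Δ2=1111 Δ3=1011 | 3Δ
t=1: Δ0=1011 Δ1=1010 | 1Δ
t=2: Δ0=1010 Δ1=1011 | 1Δ

3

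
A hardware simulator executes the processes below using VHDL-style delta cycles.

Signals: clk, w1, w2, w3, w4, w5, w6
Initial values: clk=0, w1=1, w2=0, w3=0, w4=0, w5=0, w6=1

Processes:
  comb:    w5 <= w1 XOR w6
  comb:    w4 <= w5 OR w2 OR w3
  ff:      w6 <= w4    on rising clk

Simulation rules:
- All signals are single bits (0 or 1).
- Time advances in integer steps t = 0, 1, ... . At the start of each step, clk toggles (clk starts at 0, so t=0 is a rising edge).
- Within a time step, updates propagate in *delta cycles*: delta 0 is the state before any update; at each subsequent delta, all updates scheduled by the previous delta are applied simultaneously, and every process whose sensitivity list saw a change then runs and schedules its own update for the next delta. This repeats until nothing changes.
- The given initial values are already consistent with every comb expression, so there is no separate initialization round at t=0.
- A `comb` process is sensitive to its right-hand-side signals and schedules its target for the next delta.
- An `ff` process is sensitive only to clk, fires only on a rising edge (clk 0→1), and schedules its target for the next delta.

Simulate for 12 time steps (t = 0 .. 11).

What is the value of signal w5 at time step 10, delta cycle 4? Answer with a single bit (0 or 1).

[bits: w5,w6,w2,clk,w4,w3,w1]
t=0: Δ0=0100001 Δ1=0101001 Δ2=0001001 Δ3=1001001 Δ4=1001101 | 4Δ
t=1: Δ0=1001101 Δ1=1000101 | 1Δ
t=2: Δ0=1000101 Δ1=1001101 Δ2=1101101 Δ3=0101101 Δ4=0101001 | 4Δ
t=3: Δ0=0101001 Δ1=0100001 | 1Δ
t=4: Δ0=0100001 Δ1=0101001 Δ2=0001001 Δ3=1001001 Δ4=1001101 | 4Δ
t=5: Δ0=1001101 Δ1=1000101 | 1Δ
t=6: Δ0=1000101 Δ1=1001101 Δ2=1101101 Δ3=0101101 Δ4=0101001 | 4Δ
t=7: Δ0=0101001 Δ1=0100001 | 1Δ
t=8: Δ0=0100001 Δ1=0101001 Δ2=0001001 Δ3=1001001 Δ4=1001101 | 4Δ
t=9: Δ0=1001101 Δ1=1000101 | 1Δ
t=10: Δ0=1000101 Δ1=1001101 Δ2=1101101 Δ3=0101101 Δ4=0101001 | 4Δ
t=11: Δ0=0101001 Δ1=0100001 | 1Δ

0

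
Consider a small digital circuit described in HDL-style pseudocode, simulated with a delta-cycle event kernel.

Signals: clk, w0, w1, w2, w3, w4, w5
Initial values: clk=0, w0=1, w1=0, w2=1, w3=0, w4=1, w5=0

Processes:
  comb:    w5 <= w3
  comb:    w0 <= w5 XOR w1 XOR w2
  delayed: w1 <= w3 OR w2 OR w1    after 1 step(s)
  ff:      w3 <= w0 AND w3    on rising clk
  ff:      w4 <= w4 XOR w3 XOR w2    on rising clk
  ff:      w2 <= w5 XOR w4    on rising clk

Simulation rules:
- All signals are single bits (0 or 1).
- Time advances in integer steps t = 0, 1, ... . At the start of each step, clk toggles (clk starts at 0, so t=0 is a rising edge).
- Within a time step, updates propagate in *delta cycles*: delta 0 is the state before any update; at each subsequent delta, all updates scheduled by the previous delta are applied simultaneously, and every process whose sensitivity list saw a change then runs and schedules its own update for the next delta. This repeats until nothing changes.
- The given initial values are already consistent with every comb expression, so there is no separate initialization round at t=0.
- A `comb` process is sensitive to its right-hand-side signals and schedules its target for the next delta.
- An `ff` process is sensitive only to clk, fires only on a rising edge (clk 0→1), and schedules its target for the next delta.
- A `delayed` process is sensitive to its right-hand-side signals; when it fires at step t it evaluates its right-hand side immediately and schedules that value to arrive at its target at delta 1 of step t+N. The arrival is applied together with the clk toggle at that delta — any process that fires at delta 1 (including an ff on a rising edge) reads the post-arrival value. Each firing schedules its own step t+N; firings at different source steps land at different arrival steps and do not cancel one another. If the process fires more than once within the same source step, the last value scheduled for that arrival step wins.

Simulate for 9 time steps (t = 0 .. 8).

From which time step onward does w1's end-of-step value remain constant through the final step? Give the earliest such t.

5

[bits: clk,w2,w0,w4,w1,w5,w3]
t=0: Δ0=0111000 Δ1=1111000 Δ2=1110000 | 2Δ
t=1: Δ0=1110000 Δ1=0110000 | 1Δ
t=2: Δ0=0110000 Δ1=1110000 Δ2=1011000 Δ3=1001000 | 3Δ
t=3: Δ0=1001000 Δ1=0001000 | 1Δ
t=4: Δ0=0001000 Δ1=1001000 Δ2=1101000 Δ3=1111000 | 3Δ
t=5: Δ0=1111000 Δ1=0111100 Δ2=0101100 | 2Δ
t=6: Δ0=0101100 Δ1=1101100 Δ2=1100100 | 2Δ
t=7: Δ0=1100100 Δ1=0100100 | 1Δ
t=8: Δ0=0100100 Δ1=1100100 Δ2=1001100 Δ3=1011100 | 3Δ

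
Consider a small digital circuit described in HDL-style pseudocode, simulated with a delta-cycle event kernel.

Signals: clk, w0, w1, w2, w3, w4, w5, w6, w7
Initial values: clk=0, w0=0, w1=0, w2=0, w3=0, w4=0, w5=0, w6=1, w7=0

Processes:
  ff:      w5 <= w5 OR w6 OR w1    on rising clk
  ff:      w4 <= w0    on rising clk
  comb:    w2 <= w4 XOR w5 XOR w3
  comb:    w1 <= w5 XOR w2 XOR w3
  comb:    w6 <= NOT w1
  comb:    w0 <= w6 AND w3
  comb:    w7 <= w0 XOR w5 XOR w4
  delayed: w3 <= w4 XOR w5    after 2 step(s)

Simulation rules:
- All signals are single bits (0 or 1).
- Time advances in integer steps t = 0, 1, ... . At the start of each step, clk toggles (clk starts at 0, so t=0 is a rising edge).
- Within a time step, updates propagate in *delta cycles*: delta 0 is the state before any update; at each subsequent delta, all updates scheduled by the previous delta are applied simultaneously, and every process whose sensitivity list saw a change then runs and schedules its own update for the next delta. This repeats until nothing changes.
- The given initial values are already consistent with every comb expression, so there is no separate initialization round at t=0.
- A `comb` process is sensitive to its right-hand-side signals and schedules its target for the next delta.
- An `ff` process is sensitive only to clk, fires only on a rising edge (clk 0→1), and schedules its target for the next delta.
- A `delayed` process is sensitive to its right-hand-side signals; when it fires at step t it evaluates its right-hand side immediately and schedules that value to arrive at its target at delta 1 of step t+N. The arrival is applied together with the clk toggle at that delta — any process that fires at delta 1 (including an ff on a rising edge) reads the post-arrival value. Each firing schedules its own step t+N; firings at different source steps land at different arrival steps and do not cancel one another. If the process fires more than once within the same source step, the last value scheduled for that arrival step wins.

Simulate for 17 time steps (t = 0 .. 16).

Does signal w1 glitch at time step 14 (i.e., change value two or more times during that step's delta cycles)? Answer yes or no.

yes

t=0 Δ0: w0=0 w2=0 w5=0 clk=0 w7=0 w1=0 w4=0 w6=1 w3=0
  Δ1: clk:0→1
  Δ2: w5:0→1
  Δ3: w2:0→1, w7:0→1, w1:0→1
  Δ4: w1:1→0, w6:1→0
  Δ5: w6:0→1
  (5Δ to stable)
t=1 Δ0: w0=0 w2=1 w5=1 clk=1 w7=1 w1=0 w4=0 w6=1 w3=0
  Δ1: clk:1→0
  (1Δ to stable)
t=2 Δ0: w0=0 w2=1 w5=1 clk=0 w7=1 w1=0 w4=0 w6=1 w3=0
  Δ1: clk:0→1, w3:0→1
  Δ2: w0:0→1, w2:1→0, w1:0→1
  Δ3: w7:1→0, w1:1→0, w6:1→0
  Δ4: w0:1→0, w6:0→1
  Δ5: w0:0→1, w7:0→1
  Δ6: w7:1→0
  (6Δ to stable)
t=3 Δ0: w0=1 w2=0 w5=1 clk=1 w7=0 w1=0 w4=0 w6=1 w3=1
  Δ1: clk:1→0
  (1Δ to stable)
t=4 Δ0: w0=1 w2=0 w5=1 clk=0 w7=0 w1=0 w4=0 w6=1 w3=1
  Δ1: clk:0→1
  Δ2: w4:0→1
  Δ3: w2:0→1, w7:0→1
  Δ4: w1:0→1
  Δ5: w6:1→0
  Δ6: w0:1→0
  Δ7: w7:1→0
  (7Δ to stable)
t=5 Δ0: w0=0 w2=1 w5=1 clk=1 w7=0 w1=1 w4=1 w6=0 w3=1
  Δ1: clk:1→0
  (1Δ to stable)
t=6 Δ0: w0=0 w2=1 w5=1 clk=0 w7=0 w1=1 w4=1 w6=0 w3=1
  Δ1: clk:0→1, w3:1→0
  Δ2: w2:1→0, w1:1→0, w4:1→0
  Δ3: w2:0→1, w7:0→1, w1:0→1, w6:0→1
  Δ4: w1:1→0, w6:1→0
  Δ5: w6:0→1
  (5Δ to stable)
t=7 Δ0: w0=0 w2=1 w5=1 clk=1 w7=1 w1=0 w4=0 w6=1 w3=0
  Δ1: clk:1→0
  (1Δ to stable)
t=8 Δ0: w0=0 w2=1 w5=1 clk=0 w7=1 w1=0 w4=0 w6=1 w3=0
  Δ1: clk:0→1, w3:0→1
  Δ2: w0:0→1, w2:1→0, w1:0→1
  Δ3: w7:1→0, w1:1→0, w6:1→0
  Δ4: w0:1→0, w6:0→1
  Δ5: w0:0→1, w7:0→1
  Δ6: w7:1→0
  (6Δ to stable)
t=9 Δ0: w0=1 w2=0 w5=1 clk=1 w7=0 w1=0 w4=0 w6=1 w3=1
  Δ1: clk:1→0
  (1Δ to stable)
t=10 Δ0: w0=1 w2=0 w5=1 clk=0 w7=0 w1=0 w4=0 w6=1 w3=1
  Δ1: clk:0→1
  Δ2: w4:0→1
  Δ3: w2:0→1, w7:0→1
  Δ4: w1:0→1
  Δ5: w6:1→0
  Δ6: w0:1→0
  Δ7: w7:1→0
  (7Δ to stable)
t=11 Δ0: w0=0 w2=1 w5=1 clk=1 w7=0 w1=1 w4=1 w6=0 w3=1
  Δ1: clk:1→0
  (1Δ to stable)
t=12 Δ0: w0=0 w2=1 w5=1 clk=0 w7=0 w1=1 w4=1 w6=0 w3=1
  Δ1: clk:0→1, w3:1→0
  Δ2: w2:1→0, w1:1→0, w4:1→0
  Δ3: w2:0→1, w7:0→1, w1:0→1, w6:0→1
  Δ4: w1:1→0, w6:1→0
  Δ5: w6:0→1
  (5Δ to stable)
t=13 Δ0: w0=0 w2=1 w5=1 clk=1 w7=1 w1=0 w4=0 w6=1 w3=0
  Δ1: clk:1→0
  (1Δ to stable)
t=14 Δ0: w0=0 w2=1 w5=1 clk=0 w7=1 w1=0 w4=0 w6=1 w3=0
  Δ1: clk:0→1, w3:0→1
  Δ2: w0:0→1, w2:1→0, w1:0→1
  Δ3: w7:1→0, w1:1→0, w6:1→0
  Δ4: w0:1→0, w6:0→1
  Δ5: w0:0→1, w7:0→1
  Δ6: w7:1→0
  (6Δ to stable)
t=15 Δ0: w0=1 w2=0 w5=1 clk=1 w7=0 w1=0 w4=0 w6=1 w3=1
  Δ1: clk:1→0
  (1Δ to stable)
t=16 Δ0: w0=1 w2=0 w5=1 clk=0 w7=0 w1=0 w4=0 w6=1 w3=1
  Δ1: clk:0→1
  Δ2: w4:0→1
  Δ3: w2:0→1, w7:0→1
  Δ4: w1:0→1
  Δ5: w6:1→0
  Δ6: w0:1→0
  Δ7: w7:1→0
  (7Δ to stable)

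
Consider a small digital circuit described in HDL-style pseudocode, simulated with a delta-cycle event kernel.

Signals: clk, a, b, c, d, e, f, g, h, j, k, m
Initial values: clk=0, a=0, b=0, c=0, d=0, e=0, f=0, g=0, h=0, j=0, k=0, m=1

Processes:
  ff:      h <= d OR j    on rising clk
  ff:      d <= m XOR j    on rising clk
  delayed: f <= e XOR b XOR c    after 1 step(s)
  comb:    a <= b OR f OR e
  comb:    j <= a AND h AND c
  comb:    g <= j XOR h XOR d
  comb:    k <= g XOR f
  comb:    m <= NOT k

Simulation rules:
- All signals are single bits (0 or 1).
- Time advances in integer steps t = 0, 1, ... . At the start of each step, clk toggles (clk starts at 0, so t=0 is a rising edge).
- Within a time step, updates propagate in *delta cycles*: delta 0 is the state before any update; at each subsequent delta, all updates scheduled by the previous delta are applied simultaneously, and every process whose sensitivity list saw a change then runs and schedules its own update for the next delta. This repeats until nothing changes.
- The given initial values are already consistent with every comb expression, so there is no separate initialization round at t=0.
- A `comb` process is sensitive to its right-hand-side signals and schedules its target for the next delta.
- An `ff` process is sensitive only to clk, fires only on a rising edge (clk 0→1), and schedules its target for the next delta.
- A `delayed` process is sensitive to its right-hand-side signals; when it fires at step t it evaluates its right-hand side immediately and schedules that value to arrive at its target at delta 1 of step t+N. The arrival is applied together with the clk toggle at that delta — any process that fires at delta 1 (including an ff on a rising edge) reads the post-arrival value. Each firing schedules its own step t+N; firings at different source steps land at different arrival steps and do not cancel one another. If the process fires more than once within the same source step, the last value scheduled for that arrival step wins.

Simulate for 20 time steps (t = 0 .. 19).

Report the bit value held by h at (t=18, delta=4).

t0.Δ0 h=0 g=0 m=1 a=0 b=0 k=0 f=0 j=0 c=0 e=0 d=0 clk=0
t0.Δ1 h=0 g=0 m=1 a=0 b=0 k=0 f=0 j=0 c=0 e=0 d=0 clk=1
t0.Δ2 h=0 g=0 m=1 a=0 b=0 k=0 f=0 j=0 c=0 e=0 d=1 clk=1
t0.Δ3 h=0 g=1 m=1 a=0 b=0 k=0 f=0 j=0 c=0 e=0 d=1 clk=1
t0.Δ4 h=0 g=1 m=1 a=0 b=0 k=1 f=0 j=0 c=0 e=0 d=1 clk=1
t0.Δ5 h=0 g=1 m=0 a=0 b=0 k=1 f=0 j=0 c=0 e=0 d=1 clk=1
t1.Δ0 h=0 g=1 m=0 a=0 b=0 k=1 f=0 j=0 c=0 e=0 d=1 clk=1
t1.Δ1 h=0 g=1 m=0 a=0 b=0 k=1 f=0 j=0 c=0 e=0 d=1 clk=0
t2.Δ0 h=0 g=1 m=0 a=0 b=0 k=1 f=0 j=0 c=0 e=0 d=1 clk=0
t2.Δ1 h=0 g=1 m=0 a=0 b=0 k=1 f=0 j=0 c=0 e=0 d=1 clk=1
t2.Δ2 h=1 g=1 m=0 a=0 b=0 k=1 f=0 j=0 c=0 e=0 d=0 clk=1
t3.Δ0 h=1 g=1 m=0 a=0 b=0 k=1 f=0 j=0 c=0 e=0 d=0 clk=1
t3.Δ1 h=1 g=1 m=0 a=0 b=0 k=1 f=0 j=0 c=0 e=0 d=0 clk=0
t4.Δ0 h=1 g=1 m=0 a=0 b=0 k=1 f=0 j=0 c=0 e=0 d=0 clk=0
t4.Δ1 h=1 g=1 m=0 a=0 b=0 k=1 f=0 j=0 c=0 e=0 d=0 clk=1
t4.Δ2 h=0 g=1 m=0 a=0 b=0 k=1 f=0 j=0 c=0 e=0 d=0 clk=1
t4.Δ3 h=0 g=0 m=0 a=0 b=0 k=1 f=0 j=0 c=0 e=0 d=0 clk=1
t4.Δ4 h=0 g=0 m=0 a=0 b=0 k=0 f=0 j=0 c=0 e=0 d=0 clk=1
t4.Δ5 h=0 g=0 m=1 a=0 b=0 k=0 f=0 j=0 c=0 e=0 d=0 clk=1
t5.Δ0 h=0 g=0 m=1 a=0 b=0 k=0 f=0 j=0 c=0 e=0 d=0 clk=1
t5.Δ1 h=0 g=0 m=1 a=0 b=0 k=0 f=0 j=0 c=0 e=0 d=0 clk=0
t6.Δ0 h=0 g=0 m=1 a=0 b=0 k=0 f=0 j=0 c=0 e=0 d=0 clk=0
t6.Δ1 h=0 g=0 m=1 a=0 b=0 k=0 f=0 j=0 c=0 e=0 d=0 clk=1
t6.Δ2 h=0 g=0 m=1 a=0 b=0 k=0 f=0 j=0 c=0 e=0 d=1 clk=1
t6.Δ3 h=0 g=1 m=1 a=0 b=0 k=0 f=0 j=0 c=0 e=0 d=1 clk=1
t6.Δ4 h=0 g=1 m=1 a=0 b=0 k=1 f=0 j=0 c=0 e=0 d=1 clk=1
t6.Δ5 h=0 g=1 m=0 a=0 b=0 k=1 f=0 j=0 c=0 e=0 d=1 clk=1
t7.Δ0 h=0 g=1 m=0 a=0 b=0 k=1 f=0 j=0 c=0 e=0 d=1 clk=1
t7.Δ1 h=0 g=1 m=0 a=0 b=0 k=1 f=0 j=0 c=0 e=0 d=1 clk=0
t8.Δ0 h=0 g=1 m=0 a=0 b=0 k=1 f=0 j=0 c=0 e=0 d=1 clk=0
t8.Δ1 h=0 g=1 m=0 a=0 b=0 k=1 f=0 j=0 c=0 e=0 d=1 clk=1
t8.Δ2 h=1 g=1 m=0 a=0 b=0 k=1 f=0 j=0 c=0 e=0 d=0 clk=1
t9.Δ0 h=1 g=1 m=0 a=0 b=0 k=1 f=0 j=0 c=0 e=0 d=0 clk=1
t9.Δ1 h=1 g=1 m=0 a=0 b=0 k=1 f=0 j=0 c=0 e=0 d=0 clk=0
t10.Δ0 h=1 g=1 m=0 a=0 b=0 k=1 f=0 j=0 c=0 e=0 d=0 clk=0
t10.Δ1 h=1 g=1 m=0 a=0 b=0 k=1 f=0 j=0 c=0 e=0 d=0 clk=1
t10.Δ2 h=0 g=1 m=0 a=0 b=0 k=1 f=0 j=0 c=0 e=0 d=0 clk=1
t10.Δ3 h=0 g=0 m=0 a=0 b=0 k=1 f=0 j=0 c=0 e=0 d=0 clk=1
t10.Δ4 h=0 g=0 m=0 a=0 b=0 k=0 f=0 j=0 c=0 e=0 d=0 clk=1
t10.Δ5 h=0 g=0 m=1 a=0 b=0 k=0 f=0 j=0 c=0 e=0 d=0 clk=1
t11.Δ0 h=0 g=0 m=1 a=0 b=0 k=0 f=0 j=0 c=0 e=0 d=0 clk=1
t11.Δ1 h=0 g=0 m=1 a=0 b=0 k=0 f=0 j=0 c=0 e=0 d=0 clk=0
t12.Δ0 h=0 g=0 m=1 a=0 b=0 k=0 f=0 j=0 c=0 e=0 d=0 clk=0
t12.Δ1 h=0 g=0 m=1 a=0 b=0 k=0 f=0 j=0 c=0 e=0 d=0 clk=1
t12.Δ2 h=0 g=0 m=1 a=0 b=0 k=0 f=0 j=0 c=0 e=0 d=1 clk=1
t12.Δ3 h=0 g=1 m=1 a=0 b=0 k=0 f=0 j=0 c=0 e=0 d=1 clk=1
t12.Δ4 h=0 g=1 m=1 a=0 b=0 k=1 f=0 j=0 c=0 e=0 d=1 clk=1
t12.Δ5 h=0 g=1 m=0 a=0 b=0 k=1 f=0 j=0 c=0 e=0 d=1 clk=1
t13.Δ0 h=0 g=1 m=0 a=0 b=0 k=1 f=0 j=0 c=0 e=0 d=1 clk=1
t13.Δ1 h=0 g=1 m=0 a=0 b=0 k=1 f=0 j=0 c=0 e=0 d=1 clk=0
t14.Δ0 h=0 g=1 m=0 a=0 b=0 k=1 f=0 j=0 c=0 e=0 d=1 clk=0
t14.Δ1 h=0 g=1 m=0 a=0 b=0 k=1 f=0 j=0 c=0 e=0 d=1 clk=1
t14.Δ2 h=1 g=1 m=0 a=0 b=0 k=1 f=0 j=0 c=0 e=0 d=0 clk=1
t15.Δ0 h=1 g=1 m=0 a=0 b=0 k=1 f=0 j=0 c=0 e=0 d=0 clk=1
t15.Δ1 h=1 g=1 m=0 a=0 b=0 k=1 f=0 j=0 c=0 e=0 d=0 clk=0
t16.Δ0 h=1 g=1 m=0 a=0 b=0 k=1 f=0 j=0 c=0 e=0 d=0 clk=0
t16.Δ1 h=1 g=1 m=0 a=0 b=0 k=1 f=0 j=0 c=0 e=0 d=0 clk=1
t16.Δ2 h=0 g=1 m=0 a=0 b=0 k=1 f=0 j=0 c=0 e=0 d=0 clk=1
t16.Δ3 h=0 g=0 m=0 a=0 b=0 k=1 f=0 j=0 c=0 e=0 d=0 clk=1
t16.Δ4 h=0 g=0 m=0 a=0 b=0 k=0 f=0 j=0 c=0 e=0 d=0 clk=1
t16.Δ5 h=0 g=0 m=1 a=0 b=0 k=0 f=0 j=0 c=0 e=0 d=0 clk=1
t17.Δ0 h=0 g=0 m=1 a=0 b=0 k=0 f=0 j=0 c=0 e=0 d=0 clk=1
t17.Δ1 h=0 g=0 m=1 a=0 b=0 k=0 f=0 j=0 c=0 e=0 d=0 clk=0
t18.Δ0 h=0 g=0 m=1 a=0 b=0 k=0 f=0 j=0 c=0 e=0 d=0 clk=0
t18.Δ1 h=0 g=0 m=1 a=0 b=0 k=0 f=0 j=0 c=0 e=0 d=0 clk=1
t18.Δ2 h=0 g=0 m=1 a=0 b=0 k=0 f=0 j=0 c=0 e=0 d=1 clk=1
t18.Δ3 h=0 g=1 m=1 a=0 b=0 k=0 f=0 j=0 c=0 e=0 d=1 clk=1
t18.Δ4 h=0 g=1 m=1 a=0 b=0 k=1 f=0 j=0 c=0 e=0 d=1 clk=1
t18.Δ5 h=0 g=1 m=0 a=0 b=0 k=1 f=0 j=0 c=0 e=0 d=1 clk=1
t19.Δ0 h=0 g=1 m=0 a=0 b=0 k=1 f=0 j=0 c=0 e=0 d=1 clk=1
t19.Δ1 h=0 g=1 m=0 a=0 b=0 k=1 f=0 j=0 c=0 e=0 d=1 clk=0

0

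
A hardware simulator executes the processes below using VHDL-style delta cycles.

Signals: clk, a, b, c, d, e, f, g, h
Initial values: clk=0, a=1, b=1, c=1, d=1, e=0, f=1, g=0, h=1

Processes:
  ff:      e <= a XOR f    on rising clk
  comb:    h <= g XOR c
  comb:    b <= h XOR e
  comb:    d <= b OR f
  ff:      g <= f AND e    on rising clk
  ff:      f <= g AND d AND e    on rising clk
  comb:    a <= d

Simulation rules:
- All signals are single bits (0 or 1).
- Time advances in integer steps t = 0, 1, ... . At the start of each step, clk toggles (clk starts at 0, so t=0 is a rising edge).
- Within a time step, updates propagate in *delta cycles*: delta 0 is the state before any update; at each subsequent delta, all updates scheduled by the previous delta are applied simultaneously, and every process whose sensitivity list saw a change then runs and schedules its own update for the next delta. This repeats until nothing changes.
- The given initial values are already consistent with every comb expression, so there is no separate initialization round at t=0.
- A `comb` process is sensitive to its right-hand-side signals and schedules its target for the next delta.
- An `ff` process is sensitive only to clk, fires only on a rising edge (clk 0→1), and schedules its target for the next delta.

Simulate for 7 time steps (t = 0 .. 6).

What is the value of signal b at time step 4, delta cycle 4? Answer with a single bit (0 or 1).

1

[bits: e,h,c,a,d,b,clk,g,f]
t=0: Δ0=011111001 Δ1=011111101 Δ2=011111100 | 2Δ
t=1: Δ0=011111100 Δ1=011111000 | 1Δ
t=2: Δ0=011111000 Δ1=011111100 Δ2=111111100 Δ3=111110100 Δ4=111100100 Δ5=111000100 | 5Δ
t=3: Δ0=111000100 Δ1=111000000 | 1Δ
t=4: Δ0=111000000 Δ1=111000100 Δ2=011000100 Δ3=011001100 Δ4=011011100 Δ5=011111100 | 5Δ
t=5: Δ0=011111100 Δ1=011111000 | 1Δ
t=6: Δ0=011111000 Δ1=011111100 Δ2=111111100 Δ3=111110100 Δ4=111100100 Δ5=111000100 | 5Δ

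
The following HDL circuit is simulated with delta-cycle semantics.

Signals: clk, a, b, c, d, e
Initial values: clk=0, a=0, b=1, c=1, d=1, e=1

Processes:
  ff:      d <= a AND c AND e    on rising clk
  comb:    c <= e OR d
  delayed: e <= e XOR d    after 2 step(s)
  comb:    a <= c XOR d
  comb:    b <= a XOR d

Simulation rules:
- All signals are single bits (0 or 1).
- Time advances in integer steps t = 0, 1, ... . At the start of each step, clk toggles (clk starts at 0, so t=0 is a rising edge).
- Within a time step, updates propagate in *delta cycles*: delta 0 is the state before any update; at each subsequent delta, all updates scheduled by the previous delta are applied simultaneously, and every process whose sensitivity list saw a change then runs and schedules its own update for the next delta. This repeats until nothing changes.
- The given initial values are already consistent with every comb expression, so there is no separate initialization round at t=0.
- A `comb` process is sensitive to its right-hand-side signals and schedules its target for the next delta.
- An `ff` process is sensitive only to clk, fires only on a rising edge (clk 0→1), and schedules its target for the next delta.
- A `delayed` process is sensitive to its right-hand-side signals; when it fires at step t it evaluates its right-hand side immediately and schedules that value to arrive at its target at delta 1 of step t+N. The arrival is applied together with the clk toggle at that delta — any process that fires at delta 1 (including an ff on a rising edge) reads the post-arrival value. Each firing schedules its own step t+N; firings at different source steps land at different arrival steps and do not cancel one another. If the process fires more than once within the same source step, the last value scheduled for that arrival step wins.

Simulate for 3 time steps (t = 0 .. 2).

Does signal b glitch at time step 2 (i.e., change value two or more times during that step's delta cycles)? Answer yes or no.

yes

t0.Δ0 c=1 e=1 clk=0 a=0 b=1 d=1
t0.Δ1 c=1 e=1 clk=1 a=0 b=1 d=1
t0.Δ2 c=1 e=1 clk=1 a=0 b=1 d=0
t0.Δ3 c=1 e=1 clk=1 a=1 b=0 d=0
t0.Δ4 c=1 e=1 clk=1 a=1 b=1 d=0
t1.Δ0 c=1 e=1 clk=1 a=1 b=1 d=0
t1.Δ1 c=1 e=1 clk=0 a=1 b=1 d=0
t2.Δ0 c=1 e=1 clk=0 a=1 b=1 d=0
t2.Δ1 c=1 e=1 clk=1 a=1 b=1 d=0
t2.Δ2 c=1 e=1 clk=1 a=1 b=1 d=1
t2.Δ3 c=1 e=1 clk=1 a=0 b=0 d=1
t2.Δ4 c=1 e=1 clk=1 a=0 b=1 d=1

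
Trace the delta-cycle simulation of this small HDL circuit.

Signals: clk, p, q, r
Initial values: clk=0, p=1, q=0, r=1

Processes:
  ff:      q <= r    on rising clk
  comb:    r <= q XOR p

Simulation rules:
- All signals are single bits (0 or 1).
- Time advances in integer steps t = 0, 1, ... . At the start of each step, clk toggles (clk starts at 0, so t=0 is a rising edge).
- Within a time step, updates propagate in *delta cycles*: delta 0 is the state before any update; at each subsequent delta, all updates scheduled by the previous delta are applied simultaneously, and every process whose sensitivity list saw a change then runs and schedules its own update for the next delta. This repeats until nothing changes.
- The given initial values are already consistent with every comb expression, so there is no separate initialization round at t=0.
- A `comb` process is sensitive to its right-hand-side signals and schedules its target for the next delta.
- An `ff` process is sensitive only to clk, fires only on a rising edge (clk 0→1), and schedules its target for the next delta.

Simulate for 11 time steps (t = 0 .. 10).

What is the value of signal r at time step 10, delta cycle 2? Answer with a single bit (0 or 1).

[bits: q,p,r,clk]
t=0: Δ0=0110 Δ1=0111 Δ2=1111 Δ3=1101 | 3Δ
t=1: Δ0=1101 Δ1=1100 | 1Δ
t=2: Δ0=1100 Δ1=1101 Δ2=0101 Δ3=0111 | 3Δ
t=3: Δ0=0111 Δ1=0110 | 1Δ
t=4: Δ0=0110 Δ1=0111 Δ2=1111 Δ3=1101 | 3Δ
t=5: Δ0=1101 Δ1=1100 | 1Δ
t=6: Δ0=1100 Δ1=1101 Δ2=0101 Δ3=0111 | 3Δ
t=7: Δ0=0111 Δ1=0110 | 1Δ
t=8: Δ0=0110 Δ1=0111 Δ2=1111 Δ3=1101 | 3Δ
t=9: Δ0=1101 Δ1=1100 | 1Δ
t=10: Δ0=1100 Δ1=1101 Δ2=0101 Δ3=0111 | 3Δ

0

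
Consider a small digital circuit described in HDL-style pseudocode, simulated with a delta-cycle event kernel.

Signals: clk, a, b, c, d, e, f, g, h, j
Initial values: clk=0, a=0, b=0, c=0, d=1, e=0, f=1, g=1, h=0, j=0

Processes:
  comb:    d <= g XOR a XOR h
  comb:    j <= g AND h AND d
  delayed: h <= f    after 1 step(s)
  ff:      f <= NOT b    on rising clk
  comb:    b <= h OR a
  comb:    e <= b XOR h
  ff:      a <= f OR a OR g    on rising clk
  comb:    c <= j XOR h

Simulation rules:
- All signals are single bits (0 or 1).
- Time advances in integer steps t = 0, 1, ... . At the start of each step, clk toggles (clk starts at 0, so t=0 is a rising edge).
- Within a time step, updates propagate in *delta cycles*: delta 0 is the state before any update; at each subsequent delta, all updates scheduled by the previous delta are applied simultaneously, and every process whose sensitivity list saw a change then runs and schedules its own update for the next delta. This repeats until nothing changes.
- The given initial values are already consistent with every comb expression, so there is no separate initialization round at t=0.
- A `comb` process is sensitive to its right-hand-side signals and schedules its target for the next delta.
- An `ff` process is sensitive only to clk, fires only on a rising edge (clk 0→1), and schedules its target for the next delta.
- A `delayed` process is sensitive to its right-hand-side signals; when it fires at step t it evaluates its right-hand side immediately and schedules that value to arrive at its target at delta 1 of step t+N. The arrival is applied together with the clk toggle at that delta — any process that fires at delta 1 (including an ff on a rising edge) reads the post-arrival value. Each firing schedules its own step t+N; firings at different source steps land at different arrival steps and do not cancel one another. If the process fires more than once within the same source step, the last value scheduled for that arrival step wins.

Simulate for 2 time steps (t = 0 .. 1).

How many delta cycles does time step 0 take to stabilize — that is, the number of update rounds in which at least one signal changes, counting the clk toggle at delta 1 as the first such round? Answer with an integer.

t0.Δ0 b=0 f=1 h=0 a=0 j=0 g=1 e=0 d=1 clk=0 c=0
t0.Δ1 b=0 f=1 h=0 a=0 j=0 g=1 e=0 d=1 clk=1 c=0
t0.Δ2 b=0 f=1 h=0 a=1 j=0 g=1 e=0 d=1 clk=1 c=0
t0.Δ3 b=1 f=1 h=0 a=1 j=0 g=1 e=0 d=0 clk=1 c=0
t0.Δ4 b=1 f=1 h=0 a=1 j=0 g=1 e=1 d=0 clk=1 c=0
t1.Δ0 b=1 f=1 h=0 a=1 j=0 g=1 e=1 d=0 clk=1 c=0
t1.Δ1 b=1 f=1 h=0 a=1 j=0 g=1 e=1 d=0 clk=0 c=0

4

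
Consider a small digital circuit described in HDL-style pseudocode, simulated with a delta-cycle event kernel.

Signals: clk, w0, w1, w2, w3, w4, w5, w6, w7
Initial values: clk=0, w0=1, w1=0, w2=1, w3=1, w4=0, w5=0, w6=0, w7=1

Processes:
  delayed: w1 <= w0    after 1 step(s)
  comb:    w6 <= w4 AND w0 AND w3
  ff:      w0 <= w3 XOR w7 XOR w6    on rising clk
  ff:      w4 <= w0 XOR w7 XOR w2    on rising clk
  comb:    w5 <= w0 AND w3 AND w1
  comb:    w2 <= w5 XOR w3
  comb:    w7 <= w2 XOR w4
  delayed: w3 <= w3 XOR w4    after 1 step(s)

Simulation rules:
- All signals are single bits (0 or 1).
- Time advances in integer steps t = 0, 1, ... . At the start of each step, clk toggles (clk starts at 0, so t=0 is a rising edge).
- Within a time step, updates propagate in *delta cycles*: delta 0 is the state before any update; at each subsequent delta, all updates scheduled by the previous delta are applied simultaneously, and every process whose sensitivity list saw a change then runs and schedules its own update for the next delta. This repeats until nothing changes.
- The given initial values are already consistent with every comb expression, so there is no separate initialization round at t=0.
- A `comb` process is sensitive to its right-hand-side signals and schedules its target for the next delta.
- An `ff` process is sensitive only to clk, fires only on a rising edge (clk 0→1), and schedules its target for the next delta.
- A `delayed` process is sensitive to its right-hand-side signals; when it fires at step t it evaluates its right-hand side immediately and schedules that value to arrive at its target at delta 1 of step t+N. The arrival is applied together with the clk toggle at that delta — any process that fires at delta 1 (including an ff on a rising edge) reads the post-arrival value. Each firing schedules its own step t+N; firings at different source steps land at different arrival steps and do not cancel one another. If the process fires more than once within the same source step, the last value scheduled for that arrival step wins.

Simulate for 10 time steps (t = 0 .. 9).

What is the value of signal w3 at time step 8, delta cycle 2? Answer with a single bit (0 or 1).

1

t=0 Δ0: w3=1 w2=1 clk=0 w4=0 w7=1 w0=1 w6=0 w5=0 w1=0
  Δ1: clk:0→1
  Δ2: w4:0→1, w0:1→0
  Δ3: w7:1→0
  (3Δ to stable)
t=1 Δ0: w3=1 w2=1 clk=1 w4=1 w7=0 w0=0 w6=0 w5=0 w1=0
  Δ1: w3:1→0, clk:1→0
  Δ2: w2:1→0
  Δ3: w7:0→1
  (3Δ to stable)
t=2 Δ0: w3=0 w2=0 clk=0 w4=1 w7=1 w0=0 w6=0 w5=0 w1=0
  Δ1: w3:0→1, clk:0→1
  Δ2: w2:0→1
  Δ3: w7:1→0
  (3Δ to stable)
t=3 Δ0: w3=1 w2=1 clk=1 w4=1 w7=0 w0=0 w6=0 w5=0 w1=0
  Δ1: w3:1→0, clk:1→0
  Δ2: w2:1→0
  Δ3: w7:0→1
  (3Δ to stable)
t=4 Δ0: w3=0 w2=0 clk=0 w4=1 w7=1 w0=0 w6=0 w5=0 w1=0
  Δ1: w3:0→1, clk:0→1
  Δ2: w2:0→1
  Δ3: w7:1→0
  (3Δ to stable)
t=5 Δ0: w3=1 w2=1 clk=1 w4=1 w7=0 w0=0 w6=0 w5=0 w1=0
  Δ1: w3:1→0, clk:1→0
  Δ2: w2:1→0
  Δ3: w7:0→1
  (3Δ to stable)
t=6 Δ0: w3=0 w2=0 clk=0 w4=1 w7=1 w0=0 w6=0 w5=0 w1=0
  Δ1: w3:0→1, clk:0→1
  Δ2: w2:0→1
  Δ3: w7:1→0
  (3Δ to stable)
t=7 Δ0: w3=1 w2=1 clk=1 w4=1 w7=0 w0=0 w6=0 w5=0 w1=0
  Δ1: w3:1→0, clk:1→0
  Δ2: w2:1→0
  Δ3: w7:0→1
  (3Δ to stable)
t=8 Δ0: w3=0 w2=0 clk=0 w4=1 w7=1 w0=0 w6=0 w5=0 w1=0
  Δ1: w3:0→1, clk:0→1
  Δ2: w2:0→1
  Δ3: w7:1→0
  (3Δ to stable)
t=9 Δ0: w3=1 w2=1 clk=1 w4=1 w7=0 w0=0 w6=0 w5=0 w1=0
  Δ1: w3:1→0, clk:1→0
  Δ2: w2:1→0
  Δ3: w7:0→1
  (3Δ to stable)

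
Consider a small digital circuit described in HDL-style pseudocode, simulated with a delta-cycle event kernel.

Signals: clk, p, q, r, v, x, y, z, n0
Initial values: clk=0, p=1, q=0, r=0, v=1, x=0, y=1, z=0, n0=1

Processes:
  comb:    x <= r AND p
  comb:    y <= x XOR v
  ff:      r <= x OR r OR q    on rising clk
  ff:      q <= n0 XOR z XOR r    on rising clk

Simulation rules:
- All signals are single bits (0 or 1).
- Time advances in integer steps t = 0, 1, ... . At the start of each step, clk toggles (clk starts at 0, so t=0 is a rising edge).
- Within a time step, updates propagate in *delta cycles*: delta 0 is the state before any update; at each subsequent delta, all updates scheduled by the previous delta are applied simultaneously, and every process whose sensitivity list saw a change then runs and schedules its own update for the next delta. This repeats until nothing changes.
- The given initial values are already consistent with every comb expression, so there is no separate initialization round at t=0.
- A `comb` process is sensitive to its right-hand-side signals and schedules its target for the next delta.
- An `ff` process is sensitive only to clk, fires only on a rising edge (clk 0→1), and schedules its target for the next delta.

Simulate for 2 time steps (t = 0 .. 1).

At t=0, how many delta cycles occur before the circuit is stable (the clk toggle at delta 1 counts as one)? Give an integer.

2

[bits: v,y,n0,r,z,x,clk,q,p]
t=0: Δ0=111000001 Δ1=111000101 Δ2=111000111 | 2Δ
t=1: Δ0=111000111 Δ1=111000011 | 1Δ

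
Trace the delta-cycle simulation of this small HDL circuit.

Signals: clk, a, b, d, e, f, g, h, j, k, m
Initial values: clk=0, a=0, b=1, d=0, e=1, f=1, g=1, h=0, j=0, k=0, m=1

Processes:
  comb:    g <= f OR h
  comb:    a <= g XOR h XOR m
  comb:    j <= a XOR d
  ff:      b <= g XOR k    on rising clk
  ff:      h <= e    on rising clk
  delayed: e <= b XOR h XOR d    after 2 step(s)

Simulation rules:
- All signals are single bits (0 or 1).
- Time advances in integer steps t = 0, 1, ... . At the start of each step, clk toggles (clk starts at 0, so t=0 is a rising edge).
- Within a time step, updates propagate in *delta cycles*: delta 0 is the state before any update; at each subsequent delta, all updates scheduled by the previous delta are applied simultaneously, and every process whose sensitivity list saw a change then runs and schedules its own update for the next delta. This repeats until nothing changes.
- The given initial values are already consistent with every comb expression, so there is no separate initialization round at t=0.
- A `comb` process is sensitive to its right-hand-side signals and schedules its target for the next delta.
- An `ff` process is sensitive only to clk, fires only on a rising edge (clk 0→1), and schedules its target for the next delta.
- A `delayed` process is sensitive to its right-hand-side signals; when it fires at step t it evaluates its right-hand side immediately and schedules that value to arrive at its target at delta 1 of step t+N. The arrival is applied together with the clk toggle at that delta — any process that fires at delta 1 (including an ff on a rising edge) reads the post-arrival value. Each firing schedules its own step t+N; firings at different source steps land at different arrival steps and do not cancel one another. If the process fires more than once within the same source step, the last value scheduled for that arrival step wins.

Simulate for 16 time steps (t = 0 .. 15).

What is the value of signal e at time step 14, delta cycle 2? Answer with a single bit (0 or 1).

0

[bits: b,f,d,g,a,j,e,h,m,clk,k]
t=0: Δ0=11010010100 Δ1=11010010110 Δ2=11010011110 Δ3=11011011110 Δ4=11011111110 | 4Δ
t=1: Δ0=11011111110 Δ1=11011111100 | 1Δ
t=2: Δ0=11011111100 Δ1=11011101110 Δ2=11011100110 Δ3=11010100110 Δ4=11010000110 | 4Δ
t=3: Δ0=11010000110 Δ1=11010000100 | 1Δ
t=4: Δ0=11010000100 Δ1=11010010110 Δ2=11010011110 Δ3=11011011110 Δ4=11011111110 | 4Δ
t=5: Δ0=11011111110 Δ1=11011111100 | 1Δ
t=6: Δ0=11011111100 Δ1=11011101110 Δ2=11011100110 Δ3=11010100110 Δ4=11010000110 | 4Δ
t=7: Δ0=11010000110 Δ1=11010000100 | 1Δ
t=8: Δ0=11010000100 Δ1=11010010110 Δ2=11010011110 Δ3=11011011110 Δ4=11011111110 | 4Δ
t=9: Δ0=11011111110 Δ1=11011111100 | 1Δ
t=10: Δ0=11011111100 Δ1=11011101110 Δ2=11011100110 Δ3=11010100110 Δ4=11010000110 | 4Δ
t=11: Δ0=11010000110 Δ1=11010000100 | 1Δ
t=12: Δ0=11010000100 Δ1=11010010110 Δ2=11010011110 Δ3=11011011110 Δ4=11011111110 | 4Δ
t=13: Δ0=11011111110 Δ1=11011111100 | 1Δ
t=14: Δ0=11011111100 Δ1=11011101110 Δ2=11011100110 Δ3=11010100110 Δ4=11010000110 | 4Δ
t=15: Δ0=11010000110 Δ1=11010000100 | 1Δ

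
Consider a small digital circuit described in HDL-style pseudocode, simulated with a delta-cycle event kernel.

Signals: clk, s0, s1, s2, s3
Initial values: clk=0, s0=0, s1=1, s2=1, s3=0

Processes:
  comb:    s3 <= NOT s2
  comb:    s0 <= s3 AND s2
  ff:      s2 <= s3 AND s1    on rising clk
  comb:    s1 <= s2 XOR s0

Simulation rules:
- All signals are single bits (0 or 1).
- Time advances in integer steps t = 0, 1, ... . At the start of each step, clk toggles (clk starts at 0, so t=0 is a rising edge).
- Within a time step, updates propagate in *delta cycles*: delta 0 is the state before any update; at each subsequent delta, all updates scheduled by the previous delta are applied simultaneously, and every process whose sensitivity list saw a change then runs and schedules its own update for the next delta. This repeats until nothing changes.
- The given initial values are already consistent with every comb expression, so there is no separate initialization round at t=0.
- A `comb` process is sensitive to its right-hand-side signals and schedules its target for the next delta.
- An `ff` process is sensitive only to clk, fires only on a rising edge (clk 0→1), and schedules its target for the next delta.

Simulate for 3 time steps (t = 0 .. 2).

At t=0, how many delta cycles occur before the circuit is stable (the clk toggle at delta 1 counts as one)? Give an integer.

3

t=0 Δ0: s0=0 clk=0 s3=0 s2=1 s1=1
  Δ1: clk:0→1
  Δ2: s2:1→0
  Δ3: s3:0→1, s1:1→0
  (3Δ to stable)
t=1 Δ0: s0=0 clk=1 s3=1 s2=0 s1=0
  Δ1: clk:1→0
  (1Δ to stable)
t=2 Δ0: s0=0 clk=0 s3=1 s2=0 s1=0
  Δ1: clk:0→1
  (1Δ to stable)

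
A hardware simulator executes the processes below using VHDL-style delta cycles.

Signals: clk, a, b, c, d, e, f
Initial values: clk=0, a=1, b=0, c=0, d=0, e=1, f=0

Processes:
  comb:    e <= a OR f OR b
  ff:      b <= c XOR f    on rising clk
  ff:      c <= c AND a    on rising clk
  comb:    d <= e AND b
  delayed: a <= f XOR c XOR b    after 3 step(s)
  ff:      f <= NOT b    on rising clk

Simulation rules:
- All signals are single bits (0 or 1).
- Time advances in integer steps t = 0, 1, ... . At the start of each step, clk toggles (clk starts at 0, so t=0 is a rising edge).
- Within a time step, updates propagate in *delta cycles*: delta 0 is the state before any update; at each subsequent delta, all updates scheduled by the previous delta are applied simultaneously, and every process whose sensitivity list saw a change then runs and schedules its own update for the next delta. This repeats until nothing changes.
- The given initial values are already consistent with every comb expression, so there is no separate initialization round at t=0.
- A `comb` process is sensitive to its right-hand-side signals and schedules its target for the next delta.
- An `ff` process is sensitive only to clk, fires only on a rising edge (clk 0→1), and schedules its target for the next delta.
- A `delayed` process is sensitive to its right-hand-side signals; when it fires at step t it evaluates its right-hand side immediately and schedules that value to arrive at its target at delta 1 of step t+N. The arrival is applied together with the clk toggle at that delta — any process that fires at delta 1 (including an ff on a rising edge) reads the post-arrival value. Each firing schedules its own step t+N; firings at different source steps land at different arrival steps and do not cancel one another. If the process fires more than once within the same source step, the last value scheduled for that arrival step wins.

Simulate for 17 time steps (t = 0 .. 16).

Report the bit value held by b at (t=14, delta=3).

t=0 Δ0: f=0 e=1 clk=0 b=0 a=1 c=0 d=0
  Δ1: clk:0→1
  Δ2: f:0→1
  (2Δ to stable)
t=1 Δ0: f=1 e=1 clk=1 b=0 a=1 c=0 d=0
  Δ1: clk:1→0
  (1Δ to stable)
t=2 Δ0: f=1 e=1 clk=0 b=0 a=1 c=0 d=0
  Δ1: clk:0→1
  Δ2: b:0→1
  Δ3: d:0→1
  (3Δ to stable)
t=3 Δ0: f=1 e=1 clk=1 b=1 a=1 c=0 d=1
  Δ1: clk:1→0
  (1Δ to stable)
t=4 Δ0: f=1 e=1 clk=0 b=1 a=1 c=0 d=1
  Δ1: clk:0→1
  Δ2: f:1→0
  (2Δ to stable)
t=5 Δ0: f=0 e=1 clk=1 b=1 a=1 c=0 d=1
  Δ1: clk:1→0, a:1→0
  (1Δ to stable)
t=6 Δ0: f=0 e=1 clk=0 b=1 a=0 c=0 d=1
  Δ1: clk:0→1
  Δ2: b:1→0
  Δ3: e:1→0, d:1→0
  (3Δ to stable)
t=7 Δ0: f=0 e=0 clk=1 b=0 a=0 c=0 d=0
  Δ1: clk:1→0, a:0→1
  Δ2: e:0→1
  (2Δ to stable)
t=8 Δ0: f=0 e=1 clk=0 b=0 a=1 c=0 d=0
  Δ1: clk:0→1
  Δ2: f:0→1
  (2Δ to stable)
t=9 Δ0: f=1 e=1 clk=1 b=0 a=1 c=0 d=0
  Δ1: clk:1→0, a:1→0
  (1Δ to stable)
t=10 Δ0: f=1 e=1 clk=0 b=0 a=0 c=0 d=0
  Δ1: clk:0→1
  Δ2: b:0→1
  Δ3: d:0→1
  (3Δ to stable)
t=11 Δ0: f=1 e=1 clk=1 b=1 a=0 c=0 d=1
  Δ1: clk:1→0, a:0→1
  (1Δ to stable)
t=12 Δ0: f=1 e=1 clk=0 b=1 a=1 c=0 d=1
  Δ1: clk:0→1
  Δ2: f:1→0
  (2Δ to stable)
t=13 Δ0: f=0 e=1 clk=1 b=1 a=1 c=0 d=1
  Δ1: clk:1→0, a:1→0
  (1Δ to stable)
t=14 Δ0: f=0 e=1 clk=0 b=1 a=0 c=0 d=1
  Δ1: clk:0→1
  Δ2: b:1→0
  Δ3: e:1→0, d:1→0
  (3Δ to stable)
t=15 Δ0: f=0 e=0 clk=1 b=0 a=0 c=0 d=0
  Δ1: clk:1→0, a:0→1
  Δ2: e:0→1
  (2Δ to stable)
t=16 Δ0: f=0 e=1 clk=0 b=0 a=1 c=0 d=0
  Δ1: clk:0→1
  Δ2: f:0→1
  (2Δ to stable)

0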